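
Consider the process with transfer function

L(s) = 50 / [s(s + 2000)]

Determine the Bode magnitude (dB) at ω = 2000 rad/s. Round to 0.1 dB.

At s = jω = j2000:
pole (s+2000): 2000 + j2000 → |·| = √(2000²+2000²) = √8000000 ≈ 2828.4, ∠ = arctan(2000/2000) ≈ 45.00°
pole at origin: |s| = 2000, ∠ = 90.00° (in denominator)
|L| = 50 / 5.6568e+06 ≈ 8.8389e-06
Gain = 20 log₁₀(8.8389e-06) ≈ -101.07 dB

-101.1 dB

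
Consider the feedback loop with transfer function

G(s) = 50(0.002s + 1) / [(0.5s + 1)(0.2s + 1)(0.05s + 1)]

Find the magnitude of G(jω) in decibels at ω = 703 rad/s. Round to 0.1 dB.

At ω = 703 rad/s:
zero (1 + j703·0.002) = 1 + j1.406 → |·| ≈ 1.7254, ∠ ≈ 54.58°
pole (1 + j703·0.5) = 1 + j351.5 → |·| ≈ 351.5, ∠ ≈ 89.84°
pole (1 + j703·0.2) = 1 + j140.6 → |·| ≈ 140.6, ∠ ≈ 89.59°
pole (1 + j703·0.05) = 1 + j35.15 → |·| ≈ 35.164, ∠ ≈ 88.37°
|G| = 50 · 1.7254 / (351.5 · 140.6 · 35.164) ≈ 4.9642e-05
Gain = 20 log₁₀(4.9642e-05) ≈ -86.08 dB

-86.1 dB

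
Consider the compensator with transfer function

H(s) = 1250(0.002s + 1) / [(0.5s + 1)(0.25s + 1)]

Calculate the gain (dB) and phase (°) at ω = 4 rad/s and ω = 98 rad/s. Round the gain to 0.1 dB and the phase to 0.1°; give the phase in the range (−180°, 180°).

ω = 4: 51.9 dB, -108.0°; ω = 98: 0.5 dB, -165.4°

At ω = 4 rad/s:
zero (1 + j4·0.002) = 1 + j0.008 → |·| ≈ 1, ∠ ≈ 0.46°
pole (1 + j4·0.5) = 1 + j2 → |·| ≈ 2.2361, ∠ ≈ 63.43°
pole (1 + j4·0.25) = 1 + j1 → |·| ≈ 1.4142, ∠ ≈ 45.00°
|H| = 1250 · 1 / (2.2361 · 1.4142) ≈ 395.28
Gain = 20 log₁₀(395.28) ≈ 51.94 dB
∠H = (0.46°) − (63.43° + 45.00°) = -107.97°

At ω = 98 rad/s:
zero (1 + j98·0.002) = 1 + j0.196 → |·| ≈ 1.019, ∠ ≈ 11.09°
pole (1 + j98·0.5) = 1 + j49 → |·| ≈ 49.01, ∠ ≈ 88.83°
pole (1 + j98·0.25) = 1 + j24.5 → |·| ≈ 24.52, ∠ ≈ 87.66°
|H| = 1250 · 1.019 / (49.01 · 24.52) ≈ 1.0599
Gain = 20 log₁₀(1.0599) ≈ 0.51 dB
∠H = (11.09°) − (88.83° + 87.66°) = -165.40°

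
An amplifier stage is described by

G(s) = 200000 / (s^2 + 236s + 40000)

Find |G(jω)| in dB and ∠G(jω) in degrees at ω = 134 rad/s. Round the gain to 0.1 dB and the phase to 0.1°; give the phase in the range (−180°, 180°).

14.3 dB, -55.1°

At s = jω = j134:
quadratic: (j134)² + 236·j134 + 40000 = 22044 + j31624 → |·| ≈ 38549, ∠ ≈ 55.12°
|G| = 200000 / 38549 ≈ 5.1882
Gain = 20 log₁₀(5.1882) ≈ 14.30 dB
∠G = 0.00° − 55.12° = -55.12°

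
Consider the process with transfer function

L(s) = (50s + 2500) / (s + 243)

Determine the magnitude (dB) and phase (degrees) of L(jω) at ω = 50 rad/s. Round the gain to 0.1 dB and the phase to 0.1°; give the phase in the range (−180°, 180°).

Substitute s = j50:
Numerator: 50(j50) + 2500 = 2500 + j2500
Denominator: (j50) + 243 = 243 + j50
|N| = √(2500² + 2500²) ≈ 3535.5, ∠N ≈ 45.00°
|D| = √(243² + 50²) ≈ 248.09, ∠D ≈ 11.63°
|L| = 3535.5 / 248.09 ≈ 14.251
Gain = 20 log₁₀(14.251) ≈ 23.08 dB
∠L = 45.00° − 11.63° = 33.37°

23.1 dB, 33.4°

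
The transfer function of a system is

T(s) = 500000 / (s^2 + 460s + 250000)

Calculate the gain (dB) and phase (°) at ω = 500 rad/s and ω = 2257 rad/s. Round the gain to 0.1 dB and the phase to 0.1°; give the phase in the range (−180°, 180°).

ω = 500: 6.7 dB, -90.0°; ω = 2257: -19.9 dB, -167.9°

At s = jω = j500:
quadratic: (j500)² + 460·j500 + 250000 = 0 + j230000 → |·| ≈ 2.3e+05, ∠ ≈ 90.00°
|T| = 500000 / 2.3e+05 ≈ 2.1739
Gain = 20 log₁₀(2.1739) ≈ 6.74 dB
∠T = 0.00° − 90.00° = -90.00°

At s = jω = j2257:
quadratic: (j2257)² + 460·j2257 + 250000 = -4844049 + j1038220 → |·| ≈ 4.9541e+06, ∠ ≈ 167.90°
|T| = 500000 / 4.9541e+06 ≈ 0.10093
Gain = 20 log₁₀(0.10093) ≈ -19.92 dB
∠T = 0.00° − 167.90° = -167.90°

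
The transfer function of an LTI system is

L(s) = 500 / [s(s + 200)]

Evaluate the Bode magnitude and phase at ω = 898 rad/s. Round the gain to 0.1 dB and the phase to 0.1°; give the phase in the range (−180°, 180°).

At s = jω = j898:
pole (s+200): 200 + j898 → |·| = √(200²+898²) = √846404 ≈ 920, ∠ = arctan(898/200) ≈ 77.44°
pole at origin: |s| = 898, ∠ = 90.00° (in denominator)
|L| = 500 / 8.2616e+05 ≈ 0.00060521
Gain = 20 log₁₀(0.00060521) ≈ -64.36 dB
∠L = 0.00° − 167.44° = -167.44°

-64.4 dB, -167.4°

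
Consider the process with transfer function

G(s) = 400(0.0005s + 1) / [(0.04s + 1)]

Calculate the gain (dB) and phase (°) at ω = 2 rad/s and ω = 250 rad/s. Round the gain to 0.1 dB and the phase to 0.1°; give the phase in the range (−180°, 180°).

ω = 2: 52.0 dB, -4.5°; ω = 250: 32.1 dB, -77.2°

At ω = 2 rad/s:
zero (1 + j2·0.0005) = 1 + j0.001 → |·| ≈ 1, ∠ ≈ 0.06°
pole (1 + j2·0.04) = 1 + j0.08 → |·| ≈ 1.0032, ∠ ≈ 4.57°
|G| = 400 · 1 / (1.0032) ≈ 398.72
Gain = 20 log₁₀(398.72) ≈ 52.01 dB
∠G = (0.06°) − (4.57°) = -4.51°

At ω = 250 rad/s:
zero (1 + j250·0.0005) = 1 + j0.125 → |·| ≈ 1.0078, ∠ ≈ 7.13°
pole (1 + j250·0.04) = 1 + j10 → |·| ≈ 10.05, ∠ ≈ 84.29°
|G| = 400 · 1.0078 / (10.05) ≈ 40.111
Gain = 20 log₁₀(40.111) ≈ 32.07 dB
∠G = (7.13°) − (84.29°) = -77.16°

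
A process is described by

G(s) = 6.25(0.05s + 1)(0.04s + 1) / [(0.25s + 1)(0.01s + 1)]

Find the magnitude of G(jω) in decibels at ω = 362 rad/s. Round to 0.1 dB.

13.7 dB

At ω = 362 rad/s:
zero (1 + j362·0.05) = 1 + j18.1 → |·| ≈ 18.128, ∠ ≈ 86.84°
zero (1 + j362·0.04) = 1 + j14.48 → |·| ≈ 14.514, ∠ ≈ 86.05°
pole (1 + j362·0.25) = 1 + j90.5 → |·| ≈ 90.506, ∠ ≈ 89.37°
pole (1 + j362·0.01) = 1 + j3.62 → |·| ≈ 3.7556, ∠ ≈ 74.56°
|G| = 6.25 · 18.128 · 14.514 / (90.506 · 3.7556) ≈ 4.8379
Gain = 20 log₁₀(4.8379) ≈ 13.69 dB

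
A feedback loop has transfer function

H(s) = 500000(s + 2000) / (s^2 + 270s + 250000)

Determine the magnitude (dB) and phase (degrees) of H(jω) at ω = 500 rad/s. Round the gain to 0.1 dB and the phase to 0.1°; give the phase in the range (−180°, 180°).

At s = jω = j500:
zero (s+2000): 2000 + j500 → |·| = √(2000²+500²) = √4250000 ≈ 2061.6, ∠ = arctan(500/2000) ≈ 14.04°
quadratic: (j500)² + 270·j500 + 250000 = 0 + j135000 → |·| ≈ 1.35e+05, ∠ ≈ 90.00°
|H| = 500000 · 2061.6 / 1.35e+05 ≈ 7635.6
Gain = 20 log₁₀(7635.6) ≈ 77.66 dB
∠H = 14.04° − 90.00° = -75.96°

77.7 dB, -76.0°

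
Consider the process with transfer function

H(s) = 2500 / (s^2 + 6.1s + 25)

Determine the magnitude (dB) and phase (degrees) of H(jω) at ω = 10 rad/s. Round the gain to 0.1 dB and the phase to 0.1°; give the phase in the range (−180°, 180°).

At s = jω = j10:
quadratic: (j10)² + 6.1·j10 + 25 = -75 + j61 → |·| ≈ 96.675, ∠ ≈ 140.88°
|H| = 2500 / 96.675 ≈ 25.86
Gain = 20 log₁₀(25.86) ≈ 28.25 dB
∠H = 0.00° − 140.88° = -140.88°

28.3 dB, -140.9°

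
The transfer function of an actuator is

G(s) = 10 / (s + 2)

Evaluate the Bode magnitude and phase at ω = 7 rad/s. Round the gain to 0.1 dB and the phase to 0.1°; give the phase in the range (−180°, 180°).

Substitute s = j7:
Numerator: 10 = 10 + j0
Denominator: (j7) + 2 = 2 + j7
|N| = √(10² + 0²) ≈ 10, ∠N ≈ 0.00°
|D| = √(2² + 7²) ≈ 7.2801, ∠D ≈ 74.05°
|G| = 10 / 7.2801 ≈ 1.3736
Gain = 20 log₁₀(1.3736) ≈ 2.76 dB
∠G = 0.00° − 74.05° = -74.05°

2.8 dB, -74.1°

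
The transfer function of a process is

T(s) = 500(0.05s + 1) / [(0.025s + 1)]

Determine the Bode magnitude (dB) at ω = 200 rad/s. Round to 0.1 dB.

59.9 dB

At ω = 200 rad/s:
zero (1 + j200·0.05) = 1 + j10 → |·| ≈ 10.05, ∠ ≈ 84.29°
pole (1 + j200·0.025) = 1 + j5 → |·| ≈ 5.099, ∠ ≈ 78.69°
|T| = 500 · 10.05 / (5.099) ≈ 985.49
Gain = 20 log₁₀(985.49) ≈ 59.87 dB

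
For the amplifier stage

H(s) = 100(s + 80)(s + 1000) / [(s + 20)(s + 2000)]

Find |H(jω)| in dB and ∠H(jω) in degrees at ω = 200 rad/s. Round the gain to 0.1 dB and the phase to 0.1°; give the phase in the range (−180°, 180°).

At s = jω = j200:
zero (s+80): 80 + j200 → |·| = √(80²+200²) = √46400 ≈ 215.41, ∠ = arctan(200/80) ≈ 68.20°
zero (s+1000): 1000 + j200 → |·| = √(1000²+200²) = √1040000 ≈ 1019.8, ∠ = arctan(200/1000) ≈ 11.31°
pole (s+20): 20 + j200 → |·| = √(20²+200²) = √40400 ≈ 201, ∠ = arctan(200/20) ≈ 84.29°
pole (s+2000): 2000 + j200 → |·| = √(2000²+200²) = √4040000 ≈ 2010, ∠ = arctan(200/2000) ≈ 5.71°
|H| = 100 · 2.1968e+05 / 4.0401e+05 ≈ 54.375
Gain = 20 log₁₀(54.375) ≈ 34.71 dB
∠H = 79.51° − 90.00° = -10.49°

34.7 dB, -10.5°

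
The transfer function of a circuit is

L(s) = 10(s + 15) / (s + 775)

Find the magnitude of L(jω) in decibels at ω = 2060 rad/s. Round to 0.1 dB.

19.4 dB

At s = jω = j2060:
zero (s+15): 15 + j2060 → |·| = √(15²+2060²) = √4243825 ≈ 2060.1, ∠ = arctan(2060/15) ≈ 89.58°
pole (s+775): 775 + j2060 → |·| = √(775²+2060²) = √4844225 ≈ 2201, ∠ = arctan(2060/775) ≈ 69.38°
|L| = 10 · 2060.1 / 2201 ≈ 9.3598
Gain = 20 log₁₀(9.3598) ≈ 19.43 dB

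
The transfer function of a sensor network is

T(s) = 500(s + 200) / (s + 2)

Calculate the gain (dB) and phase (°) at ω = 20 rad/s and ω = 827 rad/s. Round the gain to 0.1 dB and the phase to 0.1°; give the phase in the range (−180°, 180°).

ω = 20: 74.0 dB, -78.6°; ω = 827: 54.2 dB, -13.5°

At s = jω = j20:
zero (s+200): 200 + j20 → |·| = √(200²+20²) = √40400 ≈ 201, ∠ = arctan(20/200) ≈ 5.71°
pole (s+2): 2 + j20 → |·| = √(2²+20²) = √404 ≈ 20.1, ∠ = arctan(20/2) ≈ 84.29°
|T| = 500 · 201 / 20.1 ≈ 5000
Gain = 20 log₁₀(5000) ≈ 73.98 dB
∠T = 5.71° − 84.29° = -78.58°

At s = jω = j827:
zero (s+200): 200 + j827 → |·| = √(200²+827²) = √723929 ≈ 850.84, ∠ = arctan(827/200) ≈ 76.40°
pole (s+2): 2 + j827 → |·| = √(2²+827²) = √683933 ≈ 827, ∠ = arctan(827/2) ≈ 89.86°
|T| = 500 · 850.84 / 827 ≈ 514.41
Gain = 20 log₁₀(514.41) ≈ 54.23 dB
∠T = 76.40° − 89.86° = -13.46°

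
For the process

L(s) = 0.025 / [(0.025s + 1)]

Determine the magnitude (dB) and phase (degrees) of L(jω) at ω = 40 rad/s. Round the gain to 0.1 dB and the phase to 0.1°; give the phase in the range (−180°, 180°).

-35.1 dB, -45.0°

At ω = 40 rad/s:
pole (1 + j40·0.025) = 1 + j1 → |·| ≈ 1.4142, ∠ ≈ 45.00°
|L| = 0.025 · 1 / (1.4142) ≈ 0.017678
Gain = 20 log₁₀(0.017678) ≈ -35.05 dB
∠L = (0°) − (45.00°) = -45.00°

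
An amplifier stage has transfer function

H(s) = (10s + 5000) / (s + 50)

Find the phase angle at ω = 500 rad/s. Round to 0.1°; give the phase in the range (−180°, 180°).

-39.3°

Substitute s = j500:
Numerator: 10(j500) + 5000 = 5000 + j5000
Denominator: (j500) + 50 = 50 + j500
|N| = √(5000² + 5000²) ≈ 7071.1, ∠N ≈ 45.00°
|D| = √(50² + 500²) ≈ 502.49, ∠D ≈ 84.29°
∠H = 45.00° − 84.29° = -39.29°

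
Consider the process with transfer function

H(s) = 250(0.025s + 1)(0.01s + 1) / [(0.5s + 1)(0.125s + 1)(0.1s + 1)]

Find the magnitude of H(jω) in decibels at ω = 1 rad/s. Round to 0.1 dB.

46.9 dB

At ω = 1 rad/s:
zero (1 + j1·0.025) = 1 + j0.025 → |·| ≈ 1.0003, ∠ ≈ 1.43°
zero (1 + j1·0.01) = 1 + j0.01 → |·| ≈ 1, ∠ ≈ 0.57°
pole (1 + j1·0.5) = 1 + j0.5 → |·| ≈ 1.118, ∠ ≈ 26.57°
pole (1 + j1·0.125) = 1 + j0.125 → |·| ≈ 1.0078, ∠ ≈ 7.13°
pole (1 + j1·0.1) = 1 + j0.1 → |·| ≈ 1.005, ∠ ≈ 5.71°
|H| = 250 · 1.0003 · 1 / (1.118 · 1.0078 · 1.005) ≈ 220.85
Gain = 20 log₁₀(220.85) ≈ 46.88 dB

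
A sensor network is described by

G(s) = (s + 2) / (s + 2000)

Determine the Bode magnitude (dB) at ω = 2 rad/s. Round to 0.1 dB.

Substitute s = j2:
Numerator: (j2) + 2 = 2 + j2
Denominator: (j2) + 2000 = 2000 + j2
|N| = √(2² + 2²) ≈ 2.8284, ∠N ≈ 45.00°
|D| = √(2000² + 2²) ≈ 2000, ∠D ≈ 0.06°
|G| = 2.8284 / 2000 ≈ 0.0014142
Gain = 20 log₁₀(0.0014142) ≈ -56.99 dB

-57.0 dB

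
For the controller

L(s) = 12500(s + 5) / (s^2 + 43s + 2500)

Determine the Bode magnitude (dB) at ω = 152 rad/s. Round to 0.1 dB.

38.9 dB

At s = jω = j152:
zero (s+5): 5 + j152 → |·| = √(5²+152²) = √23129 ≈ 152.08, ∠ = arctan(152/5) ≈ 88.12°
quadratic: (j152)² + 43·j152 + 2500 = -20604 + j6536 → |·| ≈ 21616, ∠ ≈ 162.40°
|L| = 12500 · 152.08 / 21616 ≈ 87.944
Gain = 20 log₁₀(87.944) ≈ 38.88 dB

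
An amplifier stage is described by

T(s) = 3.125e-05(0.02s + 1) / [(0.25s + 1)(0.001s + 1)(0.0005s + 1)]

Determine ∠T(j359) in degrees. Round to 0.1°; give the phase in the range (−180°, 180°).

-37.2°

At ω = 359 rad/s:
zero (1 + j359·0.02) = 1 + j7.18 → |·| ≈ 7.2493, ∠ ≈ 82.07°
pole (1 + j359·0.25) = 1 + j89.75 → |·| ≈ 89.756, ∠ ≈ 89.36°
pole (1 + j359·0.001) = 1 + j0.359 → |·| ≈ 1.0625, ∠ ≈ 19.75°
pole (1 + j359·0.0005) = 1 + j0.1795 → |·| ≈ 1.016, ∠ ≈ 10.18°
∠T = (82.07°) − (89.36° + 19.75° + 10.18°) = -37.22°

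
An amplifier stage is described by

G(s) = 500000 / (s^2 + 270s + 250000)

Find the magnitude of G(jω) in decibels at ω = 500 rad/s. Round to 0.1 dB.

11.4 dB

At s = jω = j500:
quadratic: (j500)² + 270·j500 + 250000 = 0 + j135000 → |·| ≈ 1.35e+05, ∠ ≈ 90.00°
|G| = 500000 / 1.35e+05 ≈ 3.7037
Gain = 20 log₁₀(3.7037) ≈ 11.37 dB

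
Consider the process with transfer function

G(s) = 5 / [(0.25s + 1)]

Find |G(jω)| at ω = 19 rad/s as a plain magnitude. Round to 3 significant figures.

At ω = 19 rad/s:
pole (1 + j19·0.25) = 1 + j4.75 → |·| ≈ 4.8541, ∠ ≈ 78.11°
|G| = 5 · 1 / (4.8541) ≈ 1.0301

1.03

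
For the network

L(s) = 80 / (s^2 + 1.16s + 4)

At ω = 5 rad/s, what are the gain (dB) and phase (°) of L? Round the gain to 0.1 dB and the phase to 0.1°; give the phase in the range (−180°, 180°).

11.3 dB, -164.6°

At s = jω = j5:
quadratic: (j5)² + 1.16·j5 + 4 = -21 + j5.8 → |·| ≈ 21.786, ∠ ≈ 164.56°
|L| = 80 / 21.786 ≈ 3.6721
Gain = 20 log₁₀(3.6721) ≈ 11.30 dB
∠L = 0.00° − 164.56° = -164.56°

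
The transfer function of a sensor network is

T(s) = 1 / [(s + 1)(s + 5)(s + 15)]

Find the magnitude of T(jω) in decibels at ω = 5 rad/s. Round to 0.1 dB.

At s = jω = j5:
pole (s+1): 1 + j5 → |·| = √(1²+5²) = √26 ≈ 5.099, ∠ = arctan(5/1) ≈ 78.69°
pole (s+5): 5 + j5 → |·| = √(5²+5²) = √50 ≈ 7.0711, ∠ = arctan(5/5) ≈ 45.00°
pole (s+15): 15 + j5 → |·| = √(15²+5²) = √250 ≈ 15.811, ∠ = arctan(5/15) ≈ 18.43°
|T| = 1 / 570.07 ≈ 0.0017542
Gain = 20 log₁₀(0.0017542) ≈ -55.12 dB

-55.1 dB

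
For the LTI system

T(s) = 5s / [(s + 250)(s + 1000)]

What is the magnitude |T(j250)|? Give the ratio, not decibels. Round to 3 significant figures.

At s = jω = j250:
zero at origin: s = j250 → |·| = 250, ∠ = 90.00°
pole (s+250): 250 + j250 → |·| = √(250²+250²) = √125000 ≈ 353.55, ∠ = arctan(250/250) ≈ 45.00°
pole (s+1000): 1000 + j250 → |·| = √(1000²+250²) = √1062500 ≈ 1030.8, ∠ = arctan(250/1000) ≈ 14.04°
|T| = 5 · 250 / 3.6444e+05 ≈ 0.0034299

0.00343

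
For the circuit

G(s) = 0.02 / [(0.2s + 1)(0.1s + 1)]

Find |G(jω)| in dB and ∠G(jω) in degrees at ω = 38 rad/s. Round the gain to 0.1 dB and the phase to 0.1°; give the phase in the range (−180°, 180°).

-63.6 dB, -157.8°

At ω = 38 rad/s:
pole (1 + j38·0.2) = 1 + j7.6 → |·| ≈ 7.6655, ∠ ≈ 82.50°
pole (1 + j38·0.1) = 1 + j3.8 → |·| ≈ 3.9294, ∠ ≈ 75.26°
|G| = 0.02 · 1 / (7.6655 · 3.9294) ≈ 0.00066399
Gain = 20 log₁₀(0.00066399) ≈ -63.56 dB
∠G = (0°) − (82.50° + 75.26°) = -157.76°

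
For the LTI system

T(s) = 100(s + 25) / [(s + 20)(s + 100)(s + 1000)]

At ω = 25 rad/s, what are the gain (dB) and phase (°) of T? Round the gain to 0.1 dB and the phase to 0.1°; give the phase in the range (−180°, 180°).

-59.4 dB, -21.8°

At s = jω = j25:
zero (s+25): 25 + j25 → |·| = √(25²+25²) = √1250 ≈ 35.355, ∠ = arctan(25/25) ≈ 45.00°
pole (s+20): 20 + j25 → |·| = √(20²+25²) = √1025 ≈ 32.016, ∠ = arctan(25/20) ≈ 51.34°
pole (s+100): 100 + j25 → |·| = √(100²+25²) = √10625 ≈ 103.08, ∠ = arctan(25/100) ≈ 14.04°
pole (s+1000): 1000 + j25 → |·| = √(1000²+25²) = √1000625 ≈ 1000.3, ∠ = arctan(25/1000) ≈ 1.43°
|T| = 100 · 35.355 / 3.3012e+06 ≈ 0.001071
Gain = 20 log₁₀(0.001071) ≈ -59.40 dB
∠T = 45.00° − 66.81° = -21.81°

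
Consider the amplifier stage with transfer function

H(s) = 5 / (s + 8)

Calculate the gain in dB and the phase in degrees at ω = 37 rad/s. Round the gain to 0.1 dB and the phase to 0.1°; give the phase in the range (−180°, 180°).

Substitute s = j37:
Numerator: 5 = 5 + j0
Denominator: (j37) + 8 = 8 + j37
|N| = √(5² + 0²) ≈ 5, ∠N ≈ 0.00°
|D| = √(8² + 37²) ≈ 37.855, ∠D ≈ 77.80°
|H| = 5 / 37.855 ≈ 0.13208
Gain = 20 log₁₀(0.13208) ≈ -17.58 dB
∠H = 0.00° − 77.80° = -77.80°

-17.6 dB, -77.8°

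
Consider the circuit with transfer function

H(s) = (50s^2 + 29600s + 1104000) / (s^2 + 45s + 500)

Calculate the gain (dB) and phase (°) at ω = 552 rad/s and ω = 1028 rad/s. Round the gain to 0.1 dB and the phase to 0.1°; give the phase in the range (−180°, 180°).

Substitute s = j552:
Numerator: 50(j552)^2 + 29600(j552) + 1104000 = -14131200 + j16339200
Denominator: (j552)^2 + 45(j552) + 500 = -304204 + j24840
|N| = √(14131200² + 16339200²) ≈ 2.1602e+07, ∠N ≈ 130.86°
|D| = √(304204² + 24840²) ≈ 3.0522e+05, ∠D ≈ 175.33°
|H| = 2.1602e+07 / 3.0522e+05 ≈ 70.775
Gain = 20 log₁₀(70.775) ≈ 37.00 dB
∠H = 130.86° − 175.33° = -44.47°

Substitute s = j1028:
Numerator: 50(j1028)^2 + 29600(j1028) + 1104000 = -51735200 + j30428800
Denominator: (j1028)^2 + 45(j1028) + 500 = -1056284 + j46260
|N| = √(51735200² + 30428800²) ≈ 6.002e+07, ∠N ≈ 149.54°
|D| = √(1056284² + 46260²) ≈ 1.0573e+06, ∠D ≈ 177.49°
|H| = 6.002e+07 / 1.0573e+06 ≈ 56.767
Gain = 20 log₁₀(56.767) ≈ 35.08 dB
∠H = 149.54° − 177.49° = -27.95°

ω = 552: 37.0 dB, -44.5°; ω = 1028: 35.1 dB, -28.0°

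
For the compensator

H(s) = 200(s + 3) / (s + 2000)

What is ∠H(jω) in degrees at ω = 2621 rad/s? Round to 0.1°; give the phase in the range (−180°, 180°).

At s = jω = j2621:
zero (s+3): 3 + j2621 → |·| = √(3²+2621²) = √6869650 ≈ 2621, ∠ = arctan(2621/3) ≈ 89.93°
pole (s+2000): 2000 + j2621 → |·| = √(2000²+2621²) = √10869641 ≈ 3296.9, ∠ = arctan(2621/2000) ≈ 52.65°
∠H = 89.93° − 52.65° = 37.28°

37.3°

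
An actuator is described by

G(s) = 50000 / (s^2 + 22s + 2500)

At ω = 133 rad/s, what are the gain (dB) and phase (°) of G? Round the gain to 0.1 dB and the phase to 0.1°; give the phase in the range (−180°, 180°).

At s = jω = j133:
quadratic: (j133)² + 22·j133 + 2500 = -15189 + j2926 → |·| ≈ 15468, ∠ ≈ 169.10°
|G| = 50000 / 15468 ≈ 3.2325
Gain = 20 log₁₀(3.2325) ≈ 10.19 dB
∠G = 0.00° − 169.10° = -169.10°

10.2 dB, -169.1°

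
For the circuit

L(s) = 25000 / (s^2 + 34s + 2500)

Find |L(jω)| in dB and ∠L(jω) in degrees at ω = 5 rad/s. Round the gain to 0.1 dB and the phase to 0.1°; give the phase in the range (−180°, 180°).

20.1 dB, -3.9°

At s = jω = j5:
quadratic: (j5)² + 34·j5 + 2500 = 2475 + j170 → |·| ≈ 2480.8, ∠ ≈ 3.93°
|L| = 25000 / 2480.8 ≈ 10.077
Gain = 20 log₁₀(10.077) ≈ 20.07 dB
∠L = 0.00° − 3.93° = -3.93°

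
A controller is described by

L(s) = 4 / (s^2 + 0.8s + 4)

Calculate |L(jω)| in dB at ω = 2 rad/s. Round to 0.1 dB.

At s = jω = j2:
quadratic: (j2)² + 0.8·j2 + 4 = 0 + j1.6 → |·| ≈ 1.6, ∠ ≈ 90.00°
|L| = 4 / 1.6 ≈ 2.5
Gain = 20 log₁₀(2.5) ≈ 7.96 dB

8.0 dB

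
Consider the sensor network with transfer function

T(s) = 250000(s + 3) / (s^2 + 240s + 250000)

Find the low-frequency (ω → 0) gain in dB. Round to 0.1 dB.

9.5 dB

T(0) = 250000·3 / 250000 = 3
20 log₁₀(3) ≈ 9.54 dB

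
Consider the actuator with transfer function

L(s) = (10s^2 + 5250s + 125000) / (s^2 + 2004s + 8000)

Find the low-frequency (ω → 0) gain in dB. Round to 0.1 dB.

L(0) = 125000 / 8000 = 15.625
20 log₁₀(15.625) ≈ 23.88 dB

23.9 dB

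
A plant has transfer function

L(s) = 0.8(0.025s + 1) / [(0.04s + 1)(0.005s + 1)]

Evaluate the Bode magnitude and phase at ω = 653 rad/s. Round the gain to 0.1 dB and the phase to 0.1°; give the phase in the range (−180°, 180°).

At ω = 653 rad/s:
zero (1 + j653·0.025) = 1 + j16.325 → |·| ≈ 16.356, ∠ ≈ 86.49°
pole (1 + j653·0.04) = 1 + j26.12 → |·| ≈ 26.139, ∠ ≈ 87.81°
pole (1 + j653·0.005) = 1 + j3.265 → |·| ≈ 3.4147, ∠ ≈ 72.97°
|L| = 0.8 · 16.356 / (26.139 · 3.4147) ≈ 0.1466
Gain = 20 log₁₀(0.1466) ≈ -16.68 dB
∠L = (86.49°) − (87.81° + 72.97°) = -74.29°

-16.7 dB, -74.3°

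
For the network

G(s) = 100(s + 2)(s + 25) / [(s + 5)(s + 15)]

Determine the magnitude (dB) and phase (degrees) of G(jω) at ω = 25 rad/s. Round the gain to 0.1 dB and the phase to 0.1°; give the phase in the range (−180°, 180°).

At s = jω = j25:
zero (s+2): 2 + j25 → |·| = √(2²+25²) = √629 ≈ 25.08, ∠ = arctan(25/2) ≈ 85.43°
zero (s+25): 25 + j25 → |·| = √(25²+25²) = √1250 ≈ 35.355, ∠ = arctan(25/25) ≈ 45.00°
pole (s+5): 5 + j25 → |·| = √(5²+25²) = √650 ≈ 25.495, ∠ = arctan(25/5) ≈ 78.69°
pole (s+15): 15 + j25 → |·| = √(15²+25²) = √850 ≈ 29.155, ∠ = arctan(25/15) ≈ 59.04°
|G| = 100 · 886.7 / 743.31 ≈ 119.29
Gain = 20 log₁₀(119.29) ≈ 41.53 dB
∠G = 130.43° − 137.73° = -7.30°

41.5 dB, -7.3°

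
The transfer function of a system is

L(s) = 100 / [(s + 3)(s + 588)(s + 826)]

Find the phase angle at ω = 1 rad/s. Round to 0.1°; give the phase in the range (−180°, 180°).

-18.6°

At s = jω = j1:
pole (s+3): 3 + j1 → |·| = √(3²+1²) = √10 ≈ 3.1623, ∠ = arctan(1/3) ≈ 18.43°
pole (s+588): 588 + j1 → |·| = √(588²+1²) = √345745 ≈ 588, ∠ = arctan(1/588) ≈ 0.10°
pole (s+826): 826 + j1 → |·| = √(826²+1²) = √682277 ≈ 826, ∠ = arctan(1/826) ≈ 0.07°
∠L = 0.00° − 18.60° = -18.60°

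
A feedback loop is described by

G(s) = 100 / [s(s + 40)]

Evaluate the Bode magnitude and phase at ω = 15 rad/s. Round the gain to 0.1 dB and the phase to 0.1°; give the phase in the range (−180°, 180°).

-16.1 dB, -110.6°

At s = jω = j15:
pole (s+40): 40 + j15 → |·| = √(40²+15²) = √1825 ≈ 42.72, ∠ = arctan(15/40) ≈ 20.56°
pole at origin: |s| = 15, ∠ = 90.00° (in denominator)
|G| = 100 / 640.8 ≈ 0.15605
Gain = 20 log₁₀(0.15605) ≈ -16.13 dB
∠G = 0.00° − 110.56° = -110.56°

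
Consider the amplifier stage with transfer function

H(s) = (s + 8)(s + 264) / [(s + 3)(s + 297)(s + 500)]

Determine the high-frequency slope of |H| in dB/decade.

Each pole contributes −20 dB/decade at high frequency; each zero contributes +20 dB/decade.
Net: 2 zero(s) − 3 pole(s) → -20 dB/decade.

-20 dB/decade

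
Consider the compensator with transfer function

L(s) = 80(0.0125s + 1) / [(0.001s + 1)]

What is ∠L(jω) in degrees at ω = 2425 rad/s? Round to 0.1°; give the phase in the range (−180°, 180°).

20.5°

At ω = 2425 rad/s:
zero (1 + j2425·0.0125) = 1 + j30.3125 → |·| ≈ 30.329, ∠ ≈ 88.11°
pole (1 + j2425·0.001) = 1 + j2.425 → |·| ≈ 2.6231, ∠ ≈ 67.59°
∠L = (88.11°) − (67.59°) = 20.52°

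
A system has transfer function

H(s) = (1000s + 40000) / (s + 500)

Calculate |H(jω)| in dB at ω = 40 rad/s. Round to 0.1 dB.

Substitute s = j40:
Numerator: 1000(j40) + 40000 = 40000 + j40000
Denominator: (j40) + 500 = 500 + j40
|N| = √(40000² + 40000²) ≈ 56569, ∠N ≈ 45.00°
|D| = √(500² + 40²) ≈ 501.6, ∠D ≈ 4.57°
|H| = 56569 / 501.6 ≈ 112.78
Gain = 20 log₁₀(112.78) ≈ 41.04 dB

41.0 dB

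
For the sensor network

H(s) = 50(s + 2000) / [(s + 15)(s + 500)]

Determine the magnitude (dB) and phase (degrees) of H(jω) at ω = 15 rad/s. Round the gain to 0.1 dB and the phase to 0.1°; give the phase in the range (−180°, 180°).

19.5 dB, -46.3°

At s = jω = j15:
zero (s+2000): 2000 + j15 → |·| = √(2000²+15²) = √4000225 ≈ 2000.1, ∠ = arctan(15/2000) ≈ 0.43°
pole (s+15): 15 + j15 → |·| = √(15²+15²) = √450 ≈ 21.213, ∠ = arctan(15/15) ≈ 45.00°
pole (s+500): 500 + j15 → |·| = √(500²+15²) = √250225 ≈ 500.22, ∠ = arctan(15/500) ≈ 1.72°
|H| = 50 · 2000.1 / 10611 ≈ 9.4247
Gain = 20 log₁₀(9.4247) ≈ 19.49 dB
∠H = 0.43° − 46.72° = -46.29°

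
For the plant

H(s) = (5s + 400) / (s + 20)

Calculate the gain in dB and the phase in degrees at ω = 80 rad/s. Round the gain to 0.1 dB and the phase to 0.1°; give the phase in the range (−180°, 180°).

Substitute s = j80:
Numerator: 5(j80) + 400 = 400 + j400
Denominator: (j80) + 20 = 20 + j80
|N| = √(400² + 400²) ≈ 565.69, ∠N ≈ 45.00°
|D| = √(20² + 80²) ≈ 82.462, ∠D ≈ 75.96°
|H| = 565.69 / 82.462 ≈ 6.86
Gain = 20 log₁₀(6.86) ≈ 16.73 dB
∠H = 45.00° − 75.96° = -30.96°

16.7 dB, -31.0°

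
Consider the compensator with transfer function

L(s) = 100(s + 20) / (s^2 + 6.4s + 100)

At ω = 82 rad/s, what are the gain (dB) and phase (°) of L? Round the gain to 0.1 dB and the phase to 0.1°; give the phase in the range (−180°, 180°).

At s = jω = j82:
zero (s+20): 20 + j82 → |·| = √(20²+82²) = √7124 ≈ 84.404, ∠ = arctan(82/20) ≈ 76.29°
quadratic: (j82)² + 6.4·j82 + 100 = -6624 + j524.8 → |·| ≈ 6644.8, ∠ ≈ 175.47°
|L| = 100 · 84.404 / 6644.8 ≈ 1.2702
Gain = 20 log₁₀(1.2702) ≈ 2.08 dB
∠L = 76.29° − 175.47° = -99.18°

2.1 dB, -99.2°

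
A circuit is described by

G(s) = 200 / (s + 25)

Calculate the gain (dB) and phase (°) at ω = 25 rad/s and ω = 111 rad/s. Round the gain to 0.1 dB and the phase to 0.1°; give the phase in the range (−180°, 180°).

ω = 25: 15.1 dB, -45.0°; ω = 111: 4.9 dB, -77.3°

Substitute s = j25:
Numerator: 200 = 200 + j0
Denominator: (j25) + 25 = 25 + j25
|N| = √(200² + 0²) ≈ 200, ∠N ≈ 0.00°
|D| = √(25² + 25²) ≈ 35.355, ∠D ≈ 45.00°
|G| = 200 / 35.355 ≈ 5.6569
Gain = 20 log₁₀(5.6569) ≈ 15.05 dB
∠G = 0.00° − 45.00° = -45.00°

Substitute s = j111:
Numerator: 200 = 200 + j0
Denominator: (j111) + 25 = 25 + j111
|N| = √(200² + 0²) ≈ 200, ∠N ≈ 0.00°
|D| = √(25² + 111²) ≈ 113.78, ∠D ≈ 77.31°
|G| = 200 / 113.78 ≈ 1.7578
Gain = 20 log₁₀(1.7578) ≈ 4.90 dB
∠G = 0.00° − 77.31° = -77.31°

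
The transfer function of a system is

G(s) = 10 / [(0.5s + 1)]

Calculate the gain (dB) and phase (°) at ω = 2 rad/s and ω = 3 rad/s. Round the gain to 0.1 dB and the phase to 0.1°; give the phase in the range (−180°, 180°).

ω = 2: 17.0 dB, -45.0°; ω = 3: 14.9 dB, -56.3°

At ω = 2 rad/s:
pole (1 + j2·0.5) = 1 + j1 → |·| ≈ 1.4142, ∠ ≈ 45.00°
|G| = 10 · 1 / (1.4142) ≈ 7.0711
Gain = 20 log₁₀(7.0711) ≈ 16.99 dB
∠G = (0°) − (45.00°) = -45.00°

At ω = 3 rad/s:
pole (1 + j3·0.5) = 1 + j1.5 → |·| ≈ 1.8028, ∠ ≈ 56.31°
|G| = 10 · 1 / (1.8028) ≈ 5.5469
Gain = 20 log₁₀(5.5469) ≈ 14.88 dB
∠G = (0°) − (56.31°) = -56.31°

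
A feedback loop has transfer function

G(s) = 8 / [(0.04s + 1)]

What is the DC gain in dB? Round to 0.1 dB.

18.1 dB

G(0) = 8 · 1 / 1 = 8
20 log₁₀(8) ≈ 18.06 dB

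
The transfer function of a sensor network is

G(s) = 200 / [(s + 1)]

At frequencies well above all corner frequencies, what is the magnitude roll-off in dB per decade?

-20 dB/decade

Each pole contributes −20 dB/decade at high frequency; each zero contributes +20 dB/decade.
Net: 0 zero(s) − 1 pole(s) → -20 dB/decade.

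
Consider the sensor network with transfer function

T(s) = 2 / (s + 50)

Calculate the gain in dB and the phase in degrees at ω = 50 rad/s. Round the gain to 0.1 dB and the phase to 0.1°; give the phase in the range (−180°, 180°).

-31.0 dB, -45.0°

At s = jω = j50:
pole (s+50): 50 + j50 → |·| = √(50²+50²) = √5000 ≈ 70.711, ∠ = arctan(50/50) ≈ 45.00°
|T| = 2 / 70.711 ≈ 0.028284
Gain = 20 log₁₀(0.028284) ≈ -30.97 dB
∠T = 0.00° − 45.00° = -45.00°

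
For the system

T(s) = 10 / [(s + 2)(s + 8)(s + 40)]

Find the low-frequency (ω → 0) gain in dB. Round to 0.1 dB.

-36.1 dB

T(0) = 10 / (2·8·40) = 0.015625
20 log₁₀(0.015625) ≈ -36.12 dB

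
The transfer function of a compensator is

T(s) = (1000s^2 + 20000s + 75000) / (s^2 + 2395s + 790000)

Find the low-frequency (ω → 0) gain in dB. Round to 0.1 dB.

-20.5 dB

T(0) = 75000 / 790000 ≈ 0.094937
20 log₁₀(0.094937) ≈ -20.45 dB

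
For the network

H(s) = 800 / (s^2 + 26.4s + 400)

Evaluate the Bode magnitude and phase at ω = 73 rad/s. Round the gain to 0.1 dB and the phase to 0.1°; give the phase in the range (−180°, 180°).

-16.4 dB, -158.6°

At s = jω = j73:
quadratic: (j73)² + 26.4·j73 + 400 = -4929 + j1927.2 → |·| ≈ 5292.4, ∠ ≈ 158.64°
|H| = 800 / 5292.4 ≈ 0.15116
Gain = 20 log₁₀(0.15116) ≈ -16.41 dB
∠H = 0.00° − 158.64° = -158.64°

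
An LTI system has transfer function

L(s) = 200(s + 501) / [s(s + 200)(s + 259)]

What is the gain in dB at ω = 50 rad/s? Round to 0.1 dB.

At s = jω = j50:
zero (s+501): 501 + j50 → |·| = √(501²+50²) = √253501 ≈ 503.49, ∠ = arctan(50/501) ≈ 5.70°
pole (s+200): 200 + j50 → |·| = √(200²+50²) = √42500 ≈ 206.16, ∠ = arctan(50/200) ≈ 14.04°
pole (s+259): 259 + j50 → |·| = √(259²+50²) = √69581 ≈ 263.78, ∠ = arctan(50/259) ≈ 10.93°
pole at origin: |s| = 50, ∠ = 90.00° (in denominator)
|L| = 200 · 503.49 / 2.719e+06 ≈ 0.037035
Gain = 20 log₁₀(0.037035) ≈ -28.63 dB

-28.6 dB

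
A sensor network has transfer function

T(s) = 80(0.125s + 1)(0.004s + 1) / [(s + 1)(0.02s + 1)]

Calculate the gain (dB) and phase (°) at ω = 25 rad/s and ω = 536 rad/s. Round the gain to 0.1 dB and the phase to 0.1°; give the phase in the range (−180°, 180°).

At ω = 25 rad/s:
zero (1 + j25·0.125) = 1 + j3.125 → |·| ≈ 3.2811, ∠ ≈ 72.26°
zero (1 + j25·0.004) = 1 + j0.1 → |·| ≈ 1.005, ∠ ≈ 5.71°
pole (1 + j25·1) = 1 + j25 → |·| ≈ 25.02, ∠ ≈ 87.71°
pole (1 + j25·0.02) = 1 + j0.5 → |·| ≈ 1.118, ∠ ≈ 26.57°
|T| = 80 · 3.2811 · 1.005 / (25.02 · 1.118) ≈ 9.4308
Gain = 20 log₁₀(9.4308) ≈ 19.49 dB
∠T = (72.26° + 5.71°) − (87.71° + 26.57°) = -36.31°

At ω = 536 rad/s:
zero (1 + j536·0.125) = 1 + j67 → |·| ≈ 67.007, ∠ ≈ 89.14°
zero (1 + j536·0.004) = 1 + j2.144 → |·| ≈ 2.3657, ∠ ≈ 64.99°
pole (1 + j536·1) = 1 + j536 → |·| ≈ 536, ∠ ≈ 89.89°
pole (1 + j536·0.02) = 1 + j10.72 → |·| ≈ 10.767, ∠ ≈ 84.67°
|T| = 80 · 67.007 · 2.3657 / (536 · 10.767) ≈ 2.1974
Gain = 20 log₁₀(2.1974) ≈ 6.84 dB
∠T = (89.14° + 64.99°) − (89.89° + 84.67°) = -20.43°

ω = 25: 19.5 dB, -36.3°; ω = 536: 6.8 dB, -20.4°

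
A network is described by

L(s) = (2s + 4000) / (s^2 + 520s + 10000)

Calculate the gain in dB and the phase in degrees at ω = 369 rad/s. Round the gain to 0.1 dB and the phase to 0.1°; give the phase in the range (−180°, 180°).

-35.0 dB, -112.9°

Substitute s = j369:
Numerator: 2(j369) + 4000 = 4000 + j738
Denominator: (j369)^2 + 520(j369) + 10000 = -126161 + j191880
|N| = √(4000² + 738²) ≈ 4067.5, ∠N ≈ 10.45°
|D| = √(126161² + 191880²) ≈ 2.2964e+05, ∠D ≈ 123.32°
|L| = 4067.5 / 2.2964e+05 ≈ 0.017713
Gain = 20 log₁₀(0.017713) ≈ -35.03 dB
∠L = 10.45° − 123.32° = -112.87°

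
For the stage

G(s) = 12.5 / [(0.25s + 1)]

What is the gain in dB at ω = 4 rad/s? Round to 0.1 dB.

18.9 dB

At ω = 4 rad/s:
pole (1 + j4·0.25) = 1 + j1 → |·| ≈ 1.4142, ∠ ≈ 45.00°
|G| = 12.5 · 1 / (1.4142) ≈ 8.8389
Gain = 20 log₁₀(8.8389) ≈ 18.93 dB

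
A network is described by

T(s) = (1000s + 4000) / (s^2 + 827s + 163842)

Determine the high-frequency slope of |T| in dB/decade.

Each pole contributes −20 dB/decade at high frequency; each zero contributes +20 dB/decade.
Net: 1 zero(s) − 2 pole(s) → -20 dB/decade.

-20 dB/decade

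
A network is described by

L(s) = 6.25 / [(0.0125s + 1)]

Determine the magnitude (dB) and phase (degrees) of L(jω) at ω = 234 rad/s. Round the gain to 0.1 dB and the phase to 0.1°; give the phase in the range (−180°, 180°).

At ω = 234 rad/s:
pole (1 + j234·0.0125) = 1 + j2.925 → |·| ≈ 3.0912, ∠ ≈ 71.13°
|L| = 6.25 · 1 / (3.0912) ≈ 2.0219
Gain = 20 log₁₀(2.0219) ≈ 6.12 dB
∠L = (0°) − (71.13°) = -71.13°

6.1 dB, -71.1°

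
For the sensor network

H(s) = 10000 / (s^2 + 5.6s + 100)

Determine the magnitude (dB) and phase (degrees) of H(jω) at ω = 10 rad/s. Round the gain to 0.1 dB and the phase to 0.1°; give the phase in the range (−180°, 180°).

At s = jω = j10:
quadratic: (j10)² + 5.6·j10 + 100 = 0 + j56 → |·| ≈ 56, ∠ ≈ 90.00°
|H| = 10000 / 56 ≈ 178.57
Gain = 20 log₁₀(178.57) ≈ 45.04 dB
∠H = 0.00° − 90.00° = -90.00°

45.0 dB, -90.0°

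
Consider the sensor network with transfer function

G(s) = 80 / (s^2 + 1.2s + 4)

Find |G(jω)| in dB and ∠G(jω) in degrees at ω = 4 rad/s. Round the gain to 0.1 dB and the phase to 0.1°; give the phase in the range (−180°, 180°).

At s = jω = j4:
quadratic: (j4)² + 1.2·j4 + 4 = -12 + j4.8 → |·| ≈ 12.924, ∠ ≈ 158.20°
|G| = 80 / 12.924 ≈ 6.19
Gain = 20 log₁₀(6.19) ≈ 15.83 dB
∠G = 0.00° − 158.20° = -158.20°

15.8 dB, -158.2°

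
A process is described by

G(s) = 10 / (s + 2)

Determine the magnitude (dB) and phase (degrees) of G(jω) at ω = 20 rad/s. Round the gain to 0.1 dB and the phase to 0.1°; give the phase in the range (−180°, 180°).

-6.1 dB, -84.3°

At s = jω = j20:
pole (s+2): 2 + j20 → |·| = √(2²+20²) = √404 ≈ 20.1, ∠ = arctan(20/2) ≈ 84.29°
|G| = 10 / 20.1 ≈ 0.49751
Gain = 20 log₁₀(0.49751) ≈ -6.06 dB
∠G = 0.00° − 84.29° = -84.29°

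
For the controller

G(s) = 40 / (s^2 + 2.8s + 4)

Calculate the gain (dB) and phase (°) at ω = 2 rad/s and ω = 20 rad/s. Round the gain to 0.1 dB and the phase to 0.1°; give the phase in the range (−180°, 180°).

ω = 2: 17.1 dB, -90.0°; ω = 20: -20.0 dB, -172.0°

At s = jω = j2:
quadratic: (j2)² + 2.8·j2 + 4 = 0 + j5.6 → |·| ≈ 5.6, ∠ ≈ 90.00°
|G| = 40 / 5.6 ≈ 7.1429
Gain = 20 log₁₀(7.1429) ≈ 17.08 dB
∠G = 0.00° − 90.00° = -90.00°

At s = jω = j20:
quadratic: (j20)² + 2.8·j20 + 4 = -396 + j56 → |·| ≈ 399.94, ∠ ≈ 171.95°
|G| = 40 / 399.94 ≈ 0.10002
Gain = 20 log₁₀(0.10002) ≈ -20.00 dB
∠G = 0.00° − 171.95° = -171.95°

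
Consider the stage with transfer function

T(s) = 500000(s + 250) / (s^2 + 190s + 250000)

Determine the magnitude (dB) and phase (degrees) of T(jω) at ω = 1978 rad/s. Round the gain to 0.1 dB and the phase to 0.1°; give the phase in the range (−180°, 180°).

At s = jω = j1978:
zero (s+250): 250 + j1978 → |·| = √(250²+1978²) = √3974984 ≈ 1993.7, ∠ = arctan(1978/250) ≈ 82.80°
quadratic: (j1978)² + 190·j1978 + 250000 = -3662484 + j375820 → |·| ≈ 3.6817e+06, ∠ ≈ 174.14°
|T| = 500000 · 1993.7 / 3.6817e+06 ≈ 270.76
Gain = 20 log₁₀(270.76) ≈ 48.65 dB
∠T = 82.80° − 174.14° = -91.34°

48.7 dB, -91.3°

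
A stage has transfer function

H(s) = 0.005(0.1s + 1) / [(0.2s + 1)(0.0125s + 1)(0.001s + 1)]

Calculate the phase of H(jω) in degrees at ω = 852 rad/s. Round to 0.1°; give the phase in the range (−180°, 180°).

-125.4°

At ω = 852 rad/s:
zero (1 + j852·0.1) = 1 + j85.2 → |·| ≈ 85.206, ∠ ≈ 89.33°
pole (1 + j852·0.2) = 1 + j170.4 → |·| ≈ 170.4, ∠ ≈ 89.66°
pole (1 + j852·0.0125) = 1 + j10.65 → |·| ≈ 10.697, ∠ ≈ 84.64°
pole (1 + j852·0.001) = 1 + j0.852 → |·| ≈ 1.3137, ∠ ≈ 40.43°
∠H = (89.33°) − (89.66° + 84.64° + 40.43°) = -125.40°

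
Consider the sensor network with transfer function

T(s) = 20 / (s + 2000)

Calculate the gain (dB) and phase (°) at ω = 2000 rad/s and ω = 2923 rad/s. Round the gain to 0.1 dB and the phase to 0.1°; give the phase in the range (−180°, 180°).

ω = 2000: -43.0 dB, -45.0°; ω = 2923: -45.0 dB, -55.6°

Substitute s = j2000:
Numerator: 20 = 20 + j0
Denominator: (j2000) + 2000 = 2000 + j2000
|N| = √(20² + 0²) ≈ 20, ∠N ≈ 0.00°
|D| = √(2000² + 2000²) ≈ 2828.4, ∠D ≈ 45.00°
|T| = 20 / 2828.4 ≈ 0.0070711
Gain = 20 log₁₀(0.0070711) ≈ -43.01 dB
∠T = 0.00° − 45.00° = -45.00°

Substitute s = j2923:
Numerator: 20 = 20 + j0
Denominator: (j2923) + 2000 = 2000 + j2923
|N| = √(20² + 0²) ≈ 20, ∠N ≈ 0.00°
|D| = √(2000² + 2923²) ≈ 3541.7, ∠D ≈ 55.62°
|T| = 20 / 3541.7 ≈ 0.005647
Gain = 20 log₁₀(0.005647) ≈ -44.96 dB
∠T = 0.00° − 55.62° = -55.62°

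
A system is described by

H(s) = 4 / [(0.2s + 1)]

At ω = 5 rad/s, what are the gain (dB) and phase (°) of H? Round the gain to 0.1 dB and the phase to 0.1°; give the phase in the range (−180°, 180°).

9.0 dB, -45.0°

At ω = 5 rad/s:
pole (1 + j5·0.2) = 1 + j1 → |·| ≈ 1.4142, ∠ ≈ 45.00°
|H| = 4 · 1 / (1.4142) ≈ 2.8285
Gain = 20 log₁₀(2.8285) ≈ 9.03 dB
∠H = (0°) − (45.00°) = -45.00°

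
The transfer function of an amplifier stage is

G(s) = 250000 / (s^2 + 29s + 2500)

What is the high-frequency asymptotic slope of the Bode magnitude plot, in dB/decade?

Each pole contributes −20 dB/decade at high frequency; each zero contributes +20 dB/decade.
Net: 0 zero(s) − 2 pole(s) → -40 dB/decade.

-40 dB/decade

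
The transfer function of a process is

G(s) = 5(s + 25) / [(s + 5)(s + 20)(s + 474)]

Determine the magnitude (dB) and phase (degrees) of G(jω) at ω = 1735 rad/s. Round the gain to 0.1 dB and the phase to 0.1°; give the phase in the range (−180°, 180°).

-115.9 dB, -164.7°

At s = jω = j1735:
zero (s+25): 25 + j1735 → |·| = √(25²+1735²) = √3010850 ≈ 1735.2, ∠ = arctan(1735/25) ≈ 89.17°
pole (s+5): 5 + j1735 → |·| = √(5²+1735²) = √3010250 ≈ 1735, ∠ = arctan(1735/5) ≈ 89.83°
pole (s+20): 20 + j1735 → |·| = √(20²+1735²) = √3010625 ≈ 1735.1, ∠ = arctan(1735/20) ≈ 89.34°
pole (s+474): 474 + j1735 → |·| = √(474²+1735²) = √3234901 ≈ 1798.6, ∠ = arctan(1735/474) ≈ 74.72°
|G| = 5 · 1735.2 / 5.4145e+09 ≈ 1.6024e-06
Gain = 20 log₁₀(1.6024e-06) ≈ -115.90 dB
∠G = 89.17° − 253.89° = -164.72°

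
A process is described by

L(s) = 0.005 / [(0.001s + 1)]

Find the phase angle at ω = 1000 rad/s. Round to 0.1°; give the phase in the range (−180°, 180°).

-45.0°

At ω = 1000 rad/s:
pole (1 + j1000·0.001) = 1 + j1 → |·| ≈ 1.4142, ∠ ≈ 45.00°
∠L = (0°) − (45.00°) = -45.00°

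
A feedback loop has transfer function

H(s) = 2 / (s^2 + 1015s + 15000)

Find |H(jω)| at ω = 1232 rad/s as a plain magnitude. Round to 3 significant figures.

Substitute s = j1232:
Numerator: 2 = 2 + j0
Denominator: (j1232)^2 + 1015(j1232) + 15000 = -1502824 + j1250480
|N| = √(2² + 0²) ≈ 2, ∠N ≈ 0.00°
|D| = √(1502824² + 1250480²) ≈ 1.955e+06, ∠D ≈ 140.24°
|H| = 2 / 1.955e+06 ≈ 1.023e-06

1.02e-06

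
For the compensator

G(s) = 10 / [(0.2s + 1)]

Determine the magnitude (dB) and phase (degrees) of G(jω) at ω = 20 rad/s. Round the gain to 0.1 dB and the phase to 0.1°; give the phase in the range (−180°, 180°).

At ω = 20 rad/s:
pole (1 + j20·0.2) = 1 + j4 → |·| ≈ 4.1231, ∠ ≈ 75.96°
|G| = 10 · 1 / (4.1231) ≈ 2.4254
Gain = 20 log₁₀(2.4254) ≈ 7.70 dB
∠G = (0°) − (75.96°) = -75.96°

7.7 dB, -76.0°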